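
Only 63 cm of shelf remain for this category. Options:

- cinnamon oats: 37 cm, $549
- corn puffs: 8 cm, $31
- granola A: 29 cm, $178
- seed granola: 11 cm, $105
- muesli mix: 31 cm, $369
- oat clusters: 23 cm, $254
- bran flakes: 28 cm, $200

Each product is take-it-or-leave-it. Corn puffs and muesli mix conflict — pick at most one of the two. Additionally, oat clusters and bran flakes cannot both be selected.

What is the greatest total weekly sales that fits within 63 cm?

803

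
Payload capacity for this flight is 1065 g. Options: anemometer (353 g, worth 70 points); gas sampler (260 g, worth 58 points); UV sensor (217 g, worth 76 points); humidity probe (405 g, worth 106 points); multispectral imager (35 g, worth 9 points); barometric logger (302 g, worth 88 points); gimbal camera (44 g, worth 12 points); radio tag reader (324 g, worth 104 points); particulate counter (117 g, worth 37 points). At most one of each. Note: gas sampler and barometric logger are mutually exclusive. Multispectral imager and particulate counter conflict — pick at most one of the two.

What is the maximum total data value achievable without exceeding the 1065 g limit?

323

Ranking by ratio (data value/g): UV sensor 0.35, radio tag reader 0.32, particulate counter 0.32.
Taking UV sensor + humidity probe + radio tag reader + particulate counter: 1063 g used, 323 in data value.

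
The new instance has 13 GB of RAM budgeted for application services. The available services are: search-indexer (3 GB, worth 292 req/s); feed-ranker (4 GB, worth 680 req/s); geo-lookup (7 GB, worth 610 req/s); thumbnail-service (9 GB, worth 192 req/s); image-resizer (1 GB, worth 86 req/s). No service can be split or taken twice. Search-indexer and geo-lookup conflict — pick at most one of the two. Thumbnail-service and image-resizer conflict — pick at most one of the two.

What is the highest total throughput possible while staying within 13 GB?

1376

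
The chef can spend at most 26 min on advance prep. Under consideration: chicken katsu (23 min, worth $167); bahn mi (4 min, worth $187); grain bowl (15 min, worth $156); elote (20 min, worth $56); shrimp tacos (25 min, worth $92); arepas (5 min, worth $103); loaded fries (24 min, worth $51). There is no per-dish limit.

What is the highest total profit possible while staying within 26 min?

The ratio ordering already packs tightly: 6×bahn mi, 24 min, 1122.
Nothing else within 26 min beats 1122.

1122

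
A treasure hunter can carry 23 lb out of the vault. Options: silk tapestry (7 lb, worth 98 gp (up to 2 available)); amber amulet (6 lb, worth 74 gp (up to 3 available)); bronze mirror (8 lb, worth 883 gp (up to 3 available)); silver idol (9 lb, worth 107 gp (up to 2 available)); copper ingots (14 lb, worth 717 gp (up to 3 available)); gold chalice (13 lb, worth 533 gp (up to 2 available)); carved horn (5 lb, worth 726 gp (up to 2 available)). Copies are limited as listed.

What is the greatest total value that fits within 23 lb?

Density check — carved horn 145.20, bronze mirror 110.38, copper ingots 51.21 are the best per lb.
Filling by ratio: bronze mirror + 2×carved horn for 2335, with 5 lb left unused.
Replace carved horn with bronze mirror: the trade gains 157 net, giving 2492 at 21 lb.

2492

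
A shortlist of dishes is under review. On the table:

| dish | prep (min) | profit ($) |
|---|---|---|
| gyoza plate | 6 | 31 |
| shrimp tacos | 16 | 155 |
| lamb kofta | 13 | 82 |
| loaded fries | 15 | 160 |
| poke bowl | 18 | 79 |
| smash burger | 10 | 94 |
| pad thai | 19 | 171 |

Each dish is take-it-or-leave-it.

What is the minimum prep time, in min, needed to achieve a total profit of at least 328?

Minimise min subject to total profit ≥ 328.
Taking loaded fries + pad thai gives 331 (≥ 328) for 34 min.
Any bundle with less than 34 min falls short of 328.

34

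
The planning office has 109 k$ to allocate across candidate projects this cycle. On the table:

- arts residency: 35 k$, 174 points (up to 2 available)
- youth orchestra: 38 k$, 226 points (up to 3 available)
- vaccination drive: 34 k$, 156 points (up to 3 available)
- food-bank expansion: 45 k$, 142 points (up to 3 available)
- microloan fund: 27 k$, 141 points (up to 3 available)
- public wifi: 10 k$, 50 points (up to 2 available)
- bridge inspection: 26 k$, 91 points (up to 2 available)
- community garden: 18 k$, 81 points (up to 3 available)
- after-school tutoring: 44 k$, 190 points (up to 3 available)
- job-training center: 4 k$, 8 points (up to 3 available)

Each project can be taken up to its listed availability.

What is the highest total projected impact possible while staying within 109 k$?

By projected impact per k$: youth orchestra 5.95, microloan fund 5.22, public wifi 5.00, arts residency 4.97 lead.
Taking 2×youth orchestra + microloan fund + job-training center: 107 k$ used, 601 in projected impact.
The spare 2 k$ is too small for any remaining project, and no exchange beats 601.

601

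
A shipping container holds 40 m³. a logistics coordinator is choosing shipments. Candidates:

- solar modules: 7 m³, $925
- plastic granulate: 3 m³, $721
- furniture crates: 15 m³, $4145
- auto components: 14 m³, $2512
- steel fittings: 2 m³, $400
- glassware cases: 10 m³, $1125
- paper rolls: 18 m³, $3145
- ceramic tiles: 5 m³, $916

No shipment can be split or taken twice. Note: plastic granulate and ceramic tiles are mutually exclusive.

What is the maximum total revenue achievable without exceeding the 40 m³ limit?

8606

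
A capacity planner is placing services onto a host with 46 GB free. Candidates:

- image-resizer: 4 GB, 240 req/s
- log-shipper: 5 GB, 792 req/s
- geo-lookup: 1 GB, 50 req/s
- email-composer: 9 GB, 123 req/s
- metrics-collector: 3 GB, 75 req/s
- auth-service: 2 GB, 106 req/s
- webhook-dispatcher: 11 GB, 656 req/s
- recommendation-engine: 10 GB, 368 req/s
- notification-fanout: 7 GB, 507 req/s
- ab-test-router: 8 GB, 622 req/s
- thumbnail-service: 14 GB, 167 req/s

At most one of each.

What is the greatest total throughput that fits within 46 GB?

Ranking by ratio (throughput/GB): log-shipper 158.40, ab-test-router 77.75, notification-fanout 72.43.
The ratio heuristic lands on image-resizer + log-shipper + geo-lookup + metrics-collector + auth-service + webhook-dispatcher + notification-fanout + ab-test-router (3048) but leaves 5 GB idle.
Replace metrics-collector and auth-service with recommendation-engine: the trade gains 187 net, giving 3235 at 46 GB.

3235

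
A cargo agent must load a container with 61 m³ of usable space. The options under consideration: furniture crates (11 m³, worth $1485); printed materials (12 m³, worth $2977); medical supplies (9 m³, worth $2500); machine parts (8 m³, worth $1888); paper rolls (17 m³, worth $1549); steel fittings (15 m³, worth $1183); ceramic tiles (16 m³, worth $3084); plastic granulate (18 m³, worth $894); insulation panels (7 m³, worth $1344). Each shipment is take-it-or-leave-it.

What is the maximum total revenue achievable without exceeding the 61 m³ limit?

The ratio heuristic lands on printed materials + medical supplies + machine parts + ceramic tiles + insulation panels (11793) but leaves 9 m³ idle.
The 7 m³ tied up in insulation panels is better spent on furniture crates — total rises to 11934 (56 m³).
Every other selection either busts 61 m³ or fails to beat 11934.

11934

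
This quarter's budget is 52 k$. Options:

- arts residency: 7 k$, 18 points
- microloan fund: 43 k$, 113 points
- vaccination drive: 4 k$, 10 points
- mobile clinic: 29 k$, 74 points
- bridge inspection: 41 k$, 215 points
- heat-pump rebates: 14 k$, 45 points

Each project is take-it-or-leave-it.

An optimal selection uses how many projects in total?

3

Optimal total is 243.
arts residency + vaccination drive + bridge inspection hits 243 at 52 k$.
All optima have 3 projects.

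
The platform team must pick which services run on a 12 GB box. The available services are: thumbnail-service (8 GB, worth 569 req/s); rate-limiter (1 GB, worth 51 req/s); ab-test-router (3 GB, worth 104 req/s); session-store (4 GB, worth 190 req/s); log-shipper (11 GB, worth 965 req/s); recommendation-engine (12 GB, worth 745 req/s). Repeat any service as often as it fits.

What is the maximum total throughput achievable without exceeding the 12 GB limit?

Ranking by ratio (throughput/GB): log-shipper 87.73, thumbnail-service 71.12, recommendation-engine 62.08, rate-limiter 51.00.
Rate-limiter + log-shipper uses 12 of the 12 GB and totals 1016.
That's the maximum — no swap from here does better than 1016.

1016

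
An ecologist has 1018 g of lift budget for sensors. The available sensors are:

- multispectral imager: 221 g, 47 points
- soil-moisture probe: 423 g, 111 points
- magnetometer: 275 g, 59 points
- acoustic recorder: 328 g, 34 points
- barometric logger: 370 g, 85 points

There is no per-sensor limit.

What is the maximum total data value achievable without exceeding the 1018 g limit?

Greedy by ratio would take 2×soil-moisture probe: 846 g used, total 222.
Dropping soil-moisture probe frees 423 g; slotting in multispectral imager + barometric logger (591 g) lifts the total to 243 at 1014 g.

243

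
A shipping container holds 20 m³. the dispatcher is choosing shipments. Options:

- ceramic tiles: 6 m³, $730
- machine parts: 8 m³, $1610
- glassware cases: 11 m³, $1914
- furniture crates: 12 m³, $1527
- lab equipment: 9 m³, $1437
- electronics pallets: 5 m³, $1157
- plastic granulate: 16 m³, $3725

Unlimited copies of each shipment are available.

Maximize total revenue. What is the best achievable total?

Ranking by ratio (revenue/m³): plastic granulate 232.81, electronics pallets 231.40, machine parts 201.25, glassware cases 174.00.
Filling by ratio: plastic granulate for 3725, with 4 m³ left unused.
Dropping plastic granulate frees 16 m³; slotting in 4×electronics pallets (20 m³) lifts the total to 4628 at 20 m³.
Every other selection either busts 20 m³ or fails to beat 4628.

4628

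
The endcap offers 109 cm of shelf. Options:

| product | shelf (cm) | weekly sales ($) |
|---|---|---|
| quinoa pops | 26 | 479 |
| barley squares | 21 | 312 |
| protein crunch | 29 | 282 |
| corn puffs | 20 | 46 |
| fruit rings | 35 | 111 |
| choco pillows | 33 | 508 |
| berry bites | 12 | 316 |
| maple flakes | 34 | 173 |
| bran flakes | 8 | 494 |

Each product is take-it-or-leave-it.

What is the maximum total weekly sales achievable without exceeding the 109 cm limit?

2109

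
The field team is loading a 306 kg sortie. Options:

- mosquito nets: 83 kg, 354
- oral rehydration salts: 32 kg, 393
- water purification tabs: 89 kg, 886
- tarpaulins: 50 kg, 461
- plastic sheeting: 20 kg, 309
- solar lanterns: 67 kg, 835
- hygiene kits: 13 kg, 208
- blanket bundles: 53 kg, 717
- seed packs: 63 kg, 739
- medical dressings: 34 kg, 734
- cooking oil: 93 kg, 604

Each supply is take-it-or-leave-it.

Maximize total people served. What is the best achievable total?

4003

Greedy by ratio would take oral rehydration salts + plastic sheeting + solar lanterns + hygiene kits + blanket bundles + seed packs + medical dressings: 282 kg used, total 3935.
Replace oral rehydration salts with tarpaulins: the trade gains 68 net, giving 4003 at 300 kg.
Next best is oral rehydration salts + water purification tabs + plastic sheeting + hygiene kits + blanket bundles + seed packs + medical dressings at 3986 (304 kg) — short by 17.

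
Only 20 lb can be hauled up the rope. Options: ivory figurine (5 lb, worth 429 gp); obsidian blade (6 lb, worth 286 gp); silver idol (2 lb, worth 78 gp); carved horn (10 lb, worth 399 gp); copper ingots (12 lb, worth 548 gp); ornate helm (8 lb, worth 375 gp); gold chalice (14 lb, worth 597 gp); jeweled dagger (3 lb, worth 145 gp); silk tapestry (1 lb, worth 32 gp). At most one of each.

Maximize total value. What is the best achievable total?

1122

Taking the top-ratio items first gives ivory figurine + obsidian blade + silver idol + jeweled dagger + silk tapestry for 970 (17 lb).
Replace obsidian blade and silver idol and silk tapestry with copper ingots: the trade gains 152 net, giving 1122 at 20 lb.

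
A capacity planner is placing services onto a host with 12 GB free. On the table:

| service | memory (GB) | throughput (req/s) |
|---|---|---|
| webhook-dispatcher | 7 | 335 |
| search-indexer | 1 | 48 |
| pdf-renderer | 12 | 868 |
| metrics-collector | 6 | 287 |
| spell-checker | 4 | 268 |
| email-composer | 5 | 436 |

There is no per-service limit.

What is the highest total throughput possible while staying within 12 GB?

968

Taking 2×search-indexer + 2×email-composer: 12 GB used, 968 in throughput.
That's the maximum — no swap from here does better than 968.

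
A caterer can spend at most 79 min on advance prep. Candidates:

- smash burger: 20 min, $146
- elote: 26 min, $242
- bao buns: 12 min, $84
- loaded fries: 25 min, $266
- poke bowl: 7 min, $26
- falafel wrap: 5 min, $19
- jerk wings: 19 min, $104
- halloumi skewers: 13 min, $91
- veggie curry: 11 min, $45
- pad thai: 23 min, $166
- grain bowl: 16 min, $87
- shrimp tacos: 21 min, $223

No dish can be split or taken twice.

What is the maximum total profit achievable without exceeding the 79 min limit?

757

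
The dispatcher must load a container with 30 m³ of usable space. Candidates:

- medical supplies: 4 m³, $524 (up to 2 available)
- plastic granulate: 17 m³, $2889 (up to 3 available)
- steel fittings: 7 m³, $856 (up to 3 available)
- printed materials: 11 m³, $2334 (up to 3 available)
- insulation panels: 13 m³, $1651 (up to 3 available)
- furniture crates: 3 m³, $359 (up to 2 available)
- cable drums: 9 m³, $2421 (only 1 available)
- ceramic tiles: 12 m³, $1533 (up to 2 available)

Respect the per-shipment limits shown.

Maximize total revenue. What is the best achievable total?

Taking the top-ratio shipments first gives 2×medical supplies + printed materials + cable drums for 5803 (28 m³).
Replace medical supplies with 2×furniture crates: the trade gains 194 net, giving 5997 at 30 m³.
No other feasible combination exceeds 5997.

5997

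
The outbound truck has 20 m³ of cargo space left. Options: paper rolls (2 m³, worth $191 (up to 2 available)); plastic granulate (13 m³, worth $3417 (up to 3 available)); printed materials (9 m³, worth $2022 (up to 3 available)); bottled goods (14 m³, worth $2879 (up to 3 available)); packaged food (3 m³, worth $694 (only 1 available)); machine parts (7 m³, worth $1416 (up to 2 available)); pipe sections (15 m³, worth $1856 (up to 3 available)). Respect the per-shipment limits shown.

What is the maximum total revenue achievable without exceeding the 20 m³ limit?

4833

Ranking by ratio (revenue/m³): plastic granulate 262.85, packaged food 231.33, printed materials 224.67, bottled goods 205.64.
Taking the top-ratio shipments first gives 2×paper rolls + plastic granulate + packaged food for 4493 (20 m³).
Dropping 2×paper rolls and packaged food frees 7 m³; slotting in machine parts (7 m³) lifts the total to 4833 at 20 m³.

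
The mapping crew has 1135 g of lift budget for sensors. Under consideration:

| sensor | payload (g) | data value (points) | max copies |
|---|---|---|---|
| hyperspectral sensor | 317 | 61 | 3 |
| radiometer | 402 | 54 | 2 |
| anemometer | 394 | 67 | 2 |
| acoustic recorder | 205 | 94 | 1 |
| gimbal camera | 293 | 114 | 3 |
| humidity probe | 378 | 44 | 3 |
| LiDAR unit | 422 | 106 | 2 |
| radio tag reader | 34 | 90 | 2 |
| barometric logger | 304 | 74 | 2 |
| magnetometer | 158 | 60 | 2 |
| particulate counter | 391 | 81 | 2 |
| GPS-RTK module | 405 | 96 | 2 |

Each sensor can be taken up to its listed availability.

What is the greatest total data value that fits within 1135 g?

582

Greedy by ratio would take acoustic recorder + 2×gimbal camera + 2×radio tag reader + magnetometer: 1017 g used, total 562.
Dropping acoustic recorder frees 205 g; slotting in gimbal camera (293 g) lifts the total to 582 at 1105 g.
No other feasible combination exceeds 582.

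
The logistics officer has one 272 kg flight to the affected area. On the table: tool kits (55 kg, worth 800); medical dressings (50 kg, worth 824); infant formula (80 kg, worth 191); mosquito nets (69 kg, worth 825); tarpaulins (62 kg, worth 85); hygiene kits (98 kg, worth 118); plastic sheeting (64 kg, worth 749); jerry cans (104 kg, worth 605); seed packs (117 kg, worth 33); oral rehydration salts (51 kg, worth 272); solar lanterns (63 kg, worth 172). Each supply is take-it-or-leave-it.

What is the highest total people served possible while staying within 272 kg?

Ranking by ratio (people served/kg): medical dressings 16.48, tool kits 14.55, mosquito nets 11.96, plastic sheeting 11.70.
Best packing: tool kits + medical dressings + mosquito nets + plastic sheeting — 238 kg, 3198 total.
Every other selection either busts 272 kg or fails to beat 3198.

3198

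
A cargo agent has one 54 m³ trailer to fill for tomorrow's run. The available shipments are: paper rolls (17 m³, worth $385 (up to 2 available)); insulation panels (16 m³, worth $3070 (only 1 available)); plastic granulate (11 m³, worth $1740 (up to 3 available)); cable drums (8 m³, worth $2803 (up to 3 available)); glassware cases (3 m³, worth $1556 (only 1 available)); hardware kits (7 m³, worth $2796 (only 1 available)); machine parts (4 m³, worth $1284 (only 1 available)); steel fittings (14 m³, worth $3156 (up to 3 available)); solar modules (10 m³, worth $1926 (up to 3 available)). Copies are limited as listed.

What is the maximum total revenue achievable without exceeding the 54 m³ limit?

Best packing: 3×cable drums + glassware cases + hardware kits + machine parts + steel fittings — 52 m³, 17201 total.

17201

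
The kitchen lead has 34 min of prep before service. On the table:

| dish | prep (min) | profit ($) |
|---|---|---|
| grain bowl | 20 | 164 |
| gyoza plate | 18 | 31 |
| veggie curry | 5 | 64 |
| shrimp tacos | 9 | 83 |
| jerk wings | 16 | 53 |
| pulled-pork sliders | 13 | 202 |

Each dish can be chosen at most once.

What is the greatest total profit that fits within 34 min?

366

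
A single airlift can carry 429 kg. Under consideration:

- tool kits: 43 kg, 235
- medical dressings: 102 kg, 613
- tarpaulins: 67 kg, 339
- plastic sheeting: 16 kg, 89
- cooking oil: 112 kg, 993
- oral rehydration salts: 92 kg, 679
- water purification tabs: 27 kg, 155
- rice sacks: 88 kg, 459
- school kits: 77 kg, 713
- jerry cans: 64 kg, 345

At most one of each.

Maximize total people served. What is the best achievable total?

Best packing: medical dressings + plastic sheeting + cooking oil + oral rehydration salts + water purification tabs + school kits — 426 kg, 3242 total.

3242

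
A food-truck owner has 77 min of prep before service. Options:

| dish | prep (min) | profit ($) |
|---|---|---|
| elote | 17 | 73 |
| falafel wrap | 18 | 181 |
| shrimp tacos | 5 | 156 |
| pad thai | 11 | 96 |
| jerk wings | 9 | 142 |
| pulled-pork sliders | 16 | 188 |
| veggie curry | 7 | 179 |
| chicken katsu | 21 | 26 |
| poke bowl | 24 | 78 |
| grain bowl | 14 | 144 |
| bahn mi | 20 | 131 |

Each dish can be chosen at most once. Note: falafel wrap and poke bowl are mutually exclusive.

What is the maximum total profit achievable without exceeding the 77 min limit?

990

Ranking by ratio (profit/min): shrimp tacos 31.20, veggie curry 25.57, jerk wings 15.78, pulled-pork sliders 11.75.
Best packing: falafel wrap + shrimp tacos + jerk wings + pulled-pork sliders + veggie curry + grain bowl — 69 min, 990 total.
Nothing else feasible within 77 min beats 990.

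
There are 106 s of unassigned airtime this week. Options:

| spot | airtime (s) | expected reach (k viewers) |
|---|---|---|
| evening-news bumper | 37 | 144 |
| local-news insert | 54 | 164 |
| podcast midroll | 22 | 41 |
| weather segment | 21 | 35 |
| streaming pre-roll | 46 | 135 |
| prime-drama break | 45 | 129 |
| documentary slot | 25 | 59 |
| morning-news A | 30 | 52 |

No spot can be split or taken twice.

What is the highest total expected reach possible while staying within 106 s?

320

Greedy by ratio would take evening-news bumper + local-news insert: 91 s used, total 308.
The 54 s tied up in local-news insert is better spent on podcast midroll + streaming pre-roll — total rises to 320 (105 s).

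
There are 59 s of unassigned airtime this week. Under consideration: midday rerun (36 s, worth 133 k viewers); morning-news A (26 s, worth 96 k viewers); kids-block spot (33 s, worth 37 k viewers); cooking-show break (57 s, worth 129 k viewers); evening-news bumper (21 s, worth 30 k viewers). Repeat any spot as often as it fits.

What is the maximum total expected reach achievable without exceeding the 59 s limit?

192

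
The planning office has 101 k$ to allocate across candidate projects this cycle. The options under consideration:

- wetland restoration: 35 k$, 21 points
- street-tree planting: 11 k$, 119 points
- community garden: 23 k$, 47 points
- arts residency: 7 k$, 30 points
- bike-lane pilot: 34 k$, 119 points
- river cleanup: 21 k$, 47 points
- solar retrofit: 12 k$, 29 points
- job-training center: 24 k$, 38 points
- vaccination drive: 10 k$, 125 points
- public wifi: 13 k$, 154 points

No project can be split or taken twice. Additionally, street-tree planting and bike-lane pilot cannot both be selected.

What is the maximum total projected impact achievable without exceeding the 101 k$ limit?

551

Street-tree planting + community garden + arts residency + river cleanup + solar retrofit + vaccination drive + public wifi uses 97 of the 101 k$ and totals 551.
The closest alternative, street-tree planting + community garden + arts residency + solar retrofit + job-training center + vaccination drive + public wifi, reaches only 542.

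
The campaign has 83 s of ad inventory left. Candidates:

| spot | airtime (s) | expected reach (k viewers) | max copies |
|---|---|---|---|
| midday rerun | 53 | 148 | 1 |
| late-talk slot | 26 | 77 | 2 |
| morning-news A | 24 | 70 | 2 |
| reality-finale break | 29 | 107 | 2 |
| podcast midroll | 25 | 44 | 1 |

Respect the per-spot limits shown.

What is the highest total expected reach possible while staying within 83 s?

284

Taking morning-news A + 2×reality-finale break: 82 s used, 284 in expected reach.
That's the maximum — no swap from here does better than 284.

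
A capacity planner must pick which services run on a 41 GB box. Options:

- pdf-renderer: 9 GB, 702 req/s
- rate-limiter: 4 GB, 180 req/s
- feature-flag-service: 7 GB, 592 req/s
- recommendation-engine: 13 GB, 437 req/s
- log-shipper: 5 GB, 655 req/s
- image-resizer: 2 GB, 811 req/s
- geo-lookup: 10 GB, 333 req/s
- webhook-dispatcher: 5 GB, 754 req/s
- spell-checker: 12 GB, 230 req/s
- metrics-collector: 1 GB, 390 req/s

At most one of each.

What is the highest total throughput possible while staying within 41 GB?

4237

Filling by ratio: pdf-renderer + rate-limiter + feature-flag-service + log-shipper + image-resizer + webhook-dispatcher + metrics-collector for 4084, with 8 GB left unused.
Replace rate-limiter with geo-lookup: the trade gains 153 net, giving 4237 at 39 GB.
Nothing else within 41 GB beats 4237.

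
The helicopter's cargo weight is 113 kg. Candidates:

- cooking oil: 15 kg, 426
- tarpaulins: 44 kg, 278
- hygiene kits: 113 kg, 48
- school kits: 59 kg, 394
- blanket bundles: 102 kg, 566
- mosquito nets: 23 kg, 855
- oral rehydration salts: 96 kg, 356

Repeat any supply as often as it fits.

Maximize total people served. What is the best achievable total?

3846

By people served per kg: mosquito nets 37.17, cooking oil 28.40, school kits 6.68 lead.
Best packing: cooking oil + 4×mosquito nets — 107 kg, 3846 total.
Nothing else within 113 kg beats 3846.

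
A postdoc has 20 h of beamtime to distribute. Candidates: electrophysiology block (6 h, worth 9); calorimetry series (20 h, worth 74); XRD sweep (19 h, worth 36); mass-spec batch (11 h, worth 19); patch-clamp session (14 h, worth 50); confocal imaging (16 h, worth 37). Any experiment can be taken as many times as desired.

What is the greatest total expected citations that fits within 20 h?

74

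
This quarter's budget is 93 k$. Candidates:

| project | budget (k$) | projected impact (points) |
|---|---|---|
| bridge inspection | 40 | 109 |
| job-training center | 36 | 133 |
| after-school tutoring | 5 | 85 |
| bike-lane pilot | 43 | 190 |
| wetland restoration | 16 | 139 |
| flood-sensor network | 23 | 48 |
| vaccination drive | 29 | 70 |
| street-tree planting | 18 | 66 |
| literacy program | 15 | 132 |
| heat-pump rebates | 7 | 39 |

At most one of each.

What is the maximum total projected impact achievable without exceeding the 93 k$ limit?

585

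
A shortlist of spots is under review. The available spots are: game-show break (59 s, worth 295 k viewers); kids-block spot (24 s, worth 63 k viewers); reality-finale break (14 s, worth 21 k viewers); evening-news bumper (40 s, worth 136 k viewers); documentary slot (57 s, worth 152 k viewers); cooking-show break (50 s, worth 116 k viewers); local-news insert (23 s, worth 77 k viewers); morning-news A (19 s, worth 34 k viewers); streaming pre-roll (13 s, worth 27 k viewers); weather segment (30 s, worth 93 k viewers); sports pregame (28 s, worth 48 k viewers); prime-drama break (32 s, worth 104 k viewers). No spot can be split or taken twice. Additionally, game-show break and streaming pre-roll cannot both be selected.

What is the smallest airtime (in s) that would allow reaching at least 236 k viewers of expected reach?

59

Minimise s subject to total expected reach ≥ 236.
game-show break reaches 295 using 59 s.
Below 59 s the best achievable stays under 236.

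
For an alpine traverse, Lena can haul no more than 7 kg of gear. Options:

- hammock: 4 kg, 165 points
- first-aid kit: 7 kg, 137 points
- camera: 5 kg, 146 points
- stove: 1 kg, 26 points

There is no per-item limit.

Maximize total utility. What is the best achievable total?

Best packing: hammock + 3×stove — 7 kg, 243 total.
That's the maximum — no swap from here does better than 243.

243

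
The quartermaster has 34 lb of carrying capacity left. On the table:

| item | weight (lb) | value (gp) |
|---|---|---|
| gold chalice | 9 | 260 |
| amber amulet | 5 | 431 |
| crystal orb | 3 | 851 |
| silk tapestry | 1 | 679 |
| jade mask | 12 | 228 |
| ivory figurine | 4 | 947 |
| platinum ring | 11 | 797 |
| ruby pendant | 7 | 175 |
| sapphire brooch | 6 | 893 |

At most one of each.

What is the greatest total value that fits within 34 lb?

4598

By value per lb: silk tapestry 679.00, crystal orb 283.67, ivory figurine 236.75 lead.
Amber amulet + crystal orb + silk tapestry + ivory figurine + platinum ring + sapphire brooch uses 30 of the 34 lb and totals 4598.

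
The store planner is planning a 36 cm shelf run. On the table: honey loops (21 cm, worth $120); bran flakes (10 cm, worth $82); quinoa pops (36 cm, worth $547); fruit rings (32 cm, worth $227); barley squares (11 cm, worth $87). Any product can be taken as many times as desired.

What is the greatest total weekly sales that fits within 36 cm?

By weekly sales per cm: quinoa pops 15.19, bran flakes 8.20, barley squares 7.91, fruit rings 7.09 lead.
The ratio ordering already packs tightly: quinoa pops, 36 cm, 547.
Every other selection either busts 36 cm or fails to beat 547.

547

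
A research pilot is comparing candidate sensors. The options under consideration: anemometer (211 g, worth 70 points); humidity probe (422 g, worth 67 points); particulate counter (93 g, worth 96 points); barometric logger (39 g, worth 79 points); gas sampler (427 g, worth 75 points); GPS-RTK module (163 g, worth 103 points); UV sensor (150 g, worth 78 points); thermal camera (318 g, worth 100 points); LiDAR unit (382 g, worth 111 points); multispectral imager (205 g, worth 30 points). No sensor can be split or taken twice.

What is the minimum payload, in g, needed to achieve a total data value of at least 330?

Minimise g subject to total data value ≥ 330.
Taking particulate counter + barometric logger + GPS-RTK module + UV sensor gives 356 (≥ 330) for 445 g.
Any bundle with less than 445 g falls short of 330.

445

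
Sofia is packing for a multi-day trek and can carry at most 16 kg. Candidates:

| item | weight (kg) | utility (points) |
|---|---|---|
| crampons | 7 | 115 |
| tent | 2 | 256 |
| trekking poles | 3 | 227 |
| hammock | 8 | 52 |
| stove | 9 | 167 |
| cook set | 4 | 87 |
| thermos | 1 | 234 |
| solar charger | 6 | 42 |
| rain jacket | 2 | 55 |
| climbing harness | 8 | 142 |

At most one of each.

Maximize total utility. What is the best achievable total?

By utility per kg: thermos 234.00, tent 128.00, trekking poles 75.67 lead.
The ratio heuristic lands on tent + trekking poles + cook set + thermos + rain jacket (859) but leaves 4 kg idle.
The 4 kg tied up in cook set is better spent on climbing harness — total rises to 914 (16 kg).
Runner-up crampons + tent + trekking poles + thermos + rain jacket tops out at 887.

914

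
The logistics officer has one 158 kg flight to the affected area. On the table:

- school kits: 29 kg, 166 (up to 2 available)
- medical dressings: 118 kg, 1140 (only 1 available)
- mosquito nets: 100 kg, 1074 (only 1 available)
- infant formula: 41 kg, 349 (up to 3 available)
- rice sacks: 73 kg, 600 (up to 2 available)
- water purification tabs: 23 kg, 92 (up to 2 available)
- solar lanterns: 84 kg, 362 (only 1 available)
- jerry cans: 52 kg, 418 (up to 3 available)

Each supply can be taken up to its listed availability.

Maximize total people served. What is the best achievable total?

1492

A density-first pass picks mosquito nets + infant formula — 1423 at 141 kg.
Replace infant formula with jerry cans: the trade gains 69 net, giving 1492 at 152 kg.
Nothing else within 158 kg beats 1492.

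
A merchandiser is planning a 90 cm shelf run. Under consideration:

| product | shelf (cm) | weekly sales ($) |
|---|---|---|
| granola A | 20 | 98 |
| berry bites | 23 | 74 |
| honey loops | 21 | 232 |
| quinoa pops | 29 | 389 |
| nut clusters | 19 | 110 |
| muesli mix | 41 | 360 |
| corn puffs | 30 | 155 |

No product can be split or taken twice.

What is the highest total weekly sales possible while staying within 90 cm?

Taking the top-ratio products first gives granola A + honey loops + quinoa pops + nut clusters for 829 (89 cm).
Dropping granola A and honey loops frees 41 cm; slotting in muesli mix (41 cm) lifts the total to 859 at 89 cm.
Every other selection either busts 90 cm or fails to beat 859.

859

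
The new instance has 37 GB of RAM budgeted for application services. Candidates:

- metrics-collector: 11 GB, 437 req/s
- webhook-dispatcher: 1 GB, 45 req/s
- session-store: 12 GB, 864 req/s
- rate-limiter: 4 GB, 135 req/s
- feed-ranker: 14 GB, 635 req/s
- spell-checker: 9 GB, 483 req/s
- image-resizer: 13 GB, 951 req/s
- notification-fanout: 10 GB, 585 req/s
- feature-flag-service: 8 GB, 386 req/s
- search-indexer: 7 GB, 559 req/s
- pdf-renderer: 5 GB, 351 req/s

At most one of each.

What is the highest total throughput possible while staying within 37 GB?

2725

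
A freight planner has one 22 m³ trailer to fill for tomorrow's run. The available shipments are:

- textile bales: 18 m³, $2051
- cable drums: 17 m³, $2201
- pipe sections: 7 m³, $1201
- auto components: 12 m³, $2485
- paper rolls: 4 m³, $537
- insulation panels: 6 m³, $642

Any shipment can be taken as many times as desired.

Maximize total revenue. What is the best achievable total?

3686

Best packing: pipe sections + auto components — 19 m³, 3686 total.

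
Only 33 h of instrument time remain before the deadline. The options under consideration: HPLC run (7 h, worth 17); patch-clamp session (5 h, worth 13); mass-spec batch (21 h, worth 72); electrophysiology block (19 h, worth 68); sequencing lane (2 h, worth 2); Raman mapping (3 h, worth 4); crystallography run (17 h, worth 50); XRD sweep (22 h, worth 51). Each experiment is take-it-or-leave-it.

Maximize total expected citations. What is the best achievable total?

102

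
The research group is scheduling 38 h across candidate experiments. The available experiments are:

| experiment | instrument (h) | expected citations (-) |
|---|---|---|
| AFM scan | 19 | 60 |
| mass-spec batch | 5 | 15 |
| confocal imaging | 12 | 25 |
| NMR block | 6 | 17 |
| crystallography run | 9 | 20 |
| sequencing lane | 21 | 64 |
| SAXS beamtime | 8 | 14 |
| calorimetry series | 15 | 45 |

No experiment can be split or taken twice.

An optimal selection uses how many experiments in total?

2

The maximum expected citations within 38 h is 109.
sequencing lane + calorimetry series hits 109 at 36 h.
Every optimal selection uses 2 experiments.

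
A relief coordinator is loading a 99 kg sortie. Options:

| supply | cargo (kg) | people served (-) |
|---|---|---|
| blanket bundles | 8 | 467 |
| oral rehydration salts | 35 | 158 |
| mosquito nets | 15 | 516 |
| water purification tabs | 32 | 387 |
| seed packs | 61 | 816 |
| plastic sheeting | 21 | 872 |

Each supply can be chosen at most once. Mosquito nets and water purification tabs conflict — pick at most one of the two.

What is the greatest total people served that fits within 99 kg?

2204

Taking mosquito nets + seed packs + plastic sheeting: 97 kg used, 2204 in people served.
An exhaustive check of the 64 subsets confirms 2204.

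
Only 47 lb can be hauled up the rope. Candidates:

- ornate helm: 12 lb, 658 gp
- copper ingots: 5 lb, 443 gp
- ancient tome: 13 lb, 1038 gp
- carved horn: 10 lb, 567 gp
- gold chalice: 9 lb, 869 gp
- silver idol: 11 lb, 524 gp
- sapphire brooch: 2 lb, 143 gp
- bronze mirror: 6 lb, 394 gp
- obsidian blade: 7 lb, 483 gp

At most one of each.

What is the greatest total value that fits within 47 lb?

3545

Density check — gold chalice 96.56, copper ingots 88.60, ancient tome 79.85, sapphire brooch 71.50 are the best per lb.
A density-first pass picks copper ingots + ancient tome + gold chalice + sapphire brooch + bronze mirror + obsidian blade — 3370 at 42 lb.
Replace obsidian blade with ornate helm: the trade gains 175 net, giving 3545 at 47 lb.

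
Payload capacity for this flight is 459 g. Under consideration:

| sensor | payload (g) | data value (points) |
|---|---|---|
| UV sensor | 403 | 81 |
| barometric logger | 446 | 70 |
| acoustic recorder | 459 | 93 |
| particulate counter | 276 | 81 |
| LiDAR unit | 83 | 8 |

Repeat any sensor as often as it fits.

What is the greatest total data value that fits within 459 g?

97

Particulate counter + 2×LiDAR unit uses 442 of the 459 g and totals 97.
No other feasible combination exceeds 97.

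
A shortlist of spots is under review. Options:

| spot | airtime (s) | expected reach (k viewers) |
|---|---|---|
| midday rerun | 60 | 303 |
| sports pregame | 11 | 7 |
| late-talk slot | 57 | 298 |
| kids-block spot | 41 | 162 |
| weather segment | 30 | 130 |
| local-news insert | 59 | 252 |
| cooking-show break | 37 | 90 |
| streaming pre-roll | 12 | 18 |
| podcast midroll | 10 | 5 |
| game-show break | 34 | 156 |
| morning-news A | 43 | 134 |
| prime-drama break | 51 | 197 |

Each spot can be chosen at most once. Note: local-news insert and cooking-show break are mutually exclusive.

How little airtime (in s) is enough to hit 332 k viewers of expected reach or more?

Minimise s subject to total expected reach ≥ 332.
Taking game-show break + prime-drama break gives 353 (≥ 332) for 85 s.
Below 85 s the best achievable stays under 332.

85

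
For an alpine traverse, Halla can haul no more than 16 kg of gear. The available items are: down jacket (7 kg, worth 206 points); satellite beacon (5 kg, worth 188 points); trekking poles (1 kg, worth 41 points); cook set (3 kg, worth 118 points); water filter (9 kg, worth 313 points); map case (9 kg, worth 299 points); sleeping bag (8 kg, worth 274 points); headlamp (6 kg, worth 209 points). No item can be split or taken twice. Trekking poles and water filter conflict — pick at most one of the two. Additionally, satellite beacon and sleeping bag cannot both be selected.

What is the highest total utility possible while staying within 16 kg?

Density check — trekking poles 41.00, cook set 39.33, satellite beacon 37.60 are the best per kg.
The ratio ordering already packs tightly: satellite beacon + trekking poles + cook set + headlamp, 15 kg, 556.

556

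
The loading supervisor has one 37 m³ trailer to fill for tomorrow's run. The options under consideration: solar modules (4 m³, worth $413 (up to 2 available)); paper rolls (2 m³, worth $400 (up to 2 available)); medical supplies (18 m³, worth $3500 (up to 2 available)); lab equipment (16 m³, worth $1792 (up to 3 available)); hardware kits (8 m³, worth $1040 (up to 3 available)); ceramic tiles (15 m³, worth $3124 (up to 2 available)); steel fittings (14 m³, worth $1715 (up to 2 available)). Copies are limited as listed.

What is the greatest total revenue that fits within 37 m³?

Density check — ceramic tiles 208.27, paper rolls 200.00, medical supplies 194.44 are the best per m³.
The ratio heuristic lands on 2×paper rolls + 2×ceramic tiles (7048) but leaves 3 m³ idle.
The 15 m³ tied up in ceramic tiles is better spent on medical supplies — total rises to 7424 (37 m³).

7424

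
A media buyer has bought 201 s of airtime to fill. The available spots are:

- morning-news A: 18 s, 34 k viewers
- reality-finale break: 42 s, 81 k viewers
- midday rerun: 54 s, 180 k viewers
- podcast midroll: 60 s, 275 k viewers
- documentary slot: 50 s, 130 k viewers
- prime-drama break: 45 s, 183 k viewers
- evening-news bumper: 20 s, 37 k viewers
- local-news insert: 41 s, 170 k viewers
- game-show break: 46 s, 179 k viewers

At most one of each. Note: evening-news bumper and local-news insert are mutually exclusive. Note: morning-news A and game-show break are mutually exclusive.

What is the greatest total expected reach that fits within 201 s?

By expected reach per s: podcast midroll 4.58, local-news insert 4.15, prime-drama break 4.07 lead.
The ratio heuristic lands on podcast midroll + prime-drama break + local-news insert + game-show break (807) but leaves 9 s idle.
Dropping game-show break frees 46 s; slotting in midday rerun (54 s) lifts the total to 808 at 200 s.
Next best is podcast midroll + prime-drama break + local-news insert + game-show break at 807 (192 s) — short by 1.

808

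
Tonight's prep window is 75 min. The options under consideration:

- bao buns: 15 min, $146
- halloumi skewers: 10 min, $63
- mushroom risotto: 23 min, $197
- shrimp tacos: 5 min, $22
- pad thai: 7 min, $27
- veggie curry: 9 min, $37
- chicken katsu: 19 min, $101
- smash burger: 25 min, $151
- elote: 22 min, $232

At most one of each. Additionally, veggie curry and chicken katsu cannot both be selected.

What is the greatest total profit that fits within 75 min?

660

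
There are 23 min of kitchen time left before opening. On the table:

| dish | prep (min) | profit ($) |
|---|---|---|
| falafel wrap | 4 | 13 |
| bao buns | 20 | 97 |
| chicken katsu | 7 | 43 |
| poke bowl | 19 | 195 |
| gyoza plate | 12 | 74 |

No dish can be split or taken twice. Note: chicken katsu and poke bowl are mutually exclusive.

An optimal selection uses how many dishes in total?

The maximum profit within 23 min is 208.
One optimal bundle: falafel wrap + poke bowl (23 min).
Any selection reaching 208 contains exactly 2 dishes.

2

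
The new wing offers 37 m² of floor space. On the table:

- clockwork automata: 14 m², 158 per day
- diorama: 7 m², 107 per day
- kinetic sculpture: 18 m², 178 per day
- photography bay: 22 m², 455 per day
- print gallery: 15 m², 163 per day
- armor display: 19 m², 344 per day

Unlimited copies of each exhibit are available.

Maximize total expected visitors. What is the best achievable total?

Density check — photography bay 20.68, armor display 18.11, diorama 15.29 are the best per m².
2×diorama + photography bay uses 36 of the 37 m² and totals 669.
That's the maximum — no swap from here does better than 669.

669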